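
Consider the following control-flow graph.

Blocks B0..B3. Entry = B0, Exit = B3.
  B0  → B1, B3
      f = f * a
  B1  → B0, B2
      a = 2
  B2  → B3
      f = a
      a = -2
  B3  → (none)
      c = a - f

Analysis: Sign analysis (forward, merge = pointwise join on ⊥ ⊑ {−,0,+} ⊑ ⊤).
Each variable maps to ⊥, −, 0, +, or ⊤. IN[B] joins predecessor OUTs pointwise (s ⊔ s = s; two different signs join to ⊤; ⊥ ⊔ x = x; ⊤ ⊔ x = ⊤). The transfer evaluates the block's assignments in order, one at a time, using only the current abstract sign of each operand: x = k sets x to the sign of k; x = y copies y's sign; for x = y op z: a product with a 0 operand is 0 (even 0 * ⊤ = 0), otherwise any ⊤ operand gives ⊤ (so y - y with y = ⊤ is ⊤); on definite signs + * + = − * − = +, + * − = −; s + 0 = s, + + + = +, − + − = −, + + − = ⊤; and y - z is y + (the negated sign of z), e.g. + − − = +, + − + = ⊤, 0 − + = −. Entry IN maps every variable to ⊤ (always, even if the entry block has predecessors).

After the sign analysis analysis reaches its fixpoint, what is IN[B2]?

Fixpoint table:
  B0:   IN=(all ⊤)   OUT=(all ⊤)
  B1:   IN=(all ⊤)   OUT={a:+; rest ⊤}
  B2:   IN={a:+; rest ⊤}   OUT={a:-, f:+; rest ⊤}
  B3:   IN=(all ⊤)   OUT=(all ⊤)

Merge at B2: IN[B2] = OUT[B1] = {a: +, b: ⊤, c: ⊤, d: ⊤, e: ⊤, f: ⊤}

Answer: {a: +, b: ⊤, c: ⊤, d: ⊤, e: ⊤, f: ⊤}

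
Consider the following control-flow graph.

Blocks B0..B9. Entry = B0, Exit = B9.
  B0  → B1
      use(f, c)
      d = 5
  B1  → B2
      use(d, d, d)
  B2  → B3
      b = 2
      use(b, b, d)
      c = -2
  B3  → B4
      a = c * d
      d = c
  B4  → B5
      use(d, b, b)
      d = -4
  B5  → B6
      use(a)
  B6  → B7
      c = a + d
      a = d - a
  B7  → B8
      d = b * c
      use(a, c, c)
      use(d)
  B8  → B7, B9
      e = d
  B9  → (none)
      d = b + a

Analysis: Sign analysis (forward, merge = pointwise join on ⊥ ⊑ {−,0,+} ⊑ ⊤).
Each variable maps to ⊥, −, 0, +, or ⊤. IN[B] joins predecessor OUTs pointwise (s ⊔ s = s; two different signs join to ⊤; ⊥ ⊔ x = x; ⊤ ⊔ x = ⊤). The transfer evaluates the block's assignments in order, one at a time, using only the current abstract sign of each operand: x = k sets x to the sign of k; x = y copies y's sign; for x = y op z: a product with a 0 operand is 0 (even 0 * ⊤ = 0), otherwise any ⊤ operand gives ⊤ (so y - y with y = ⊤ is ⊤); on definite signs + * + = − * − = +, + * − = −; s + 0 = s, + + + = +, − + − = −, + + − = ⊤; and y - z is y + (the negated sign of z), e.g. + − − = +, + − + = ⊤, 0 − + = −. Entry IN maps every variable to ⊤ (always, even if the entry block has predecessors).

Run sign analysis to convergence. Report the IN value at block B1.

Answer: {a: ⊤, b: ⊤, c: ⊤, d: +, e: ⊤, f: ⊤}

Working:
Per-block solution:
  B0:  IN=(all ⊤)  OUT={d:+; rest ⊤}
  B1:  IN={d:+; rest ⊤}  OUT={d:+; rest ⊤}
  B2:  IN={d:+; rest ⊤}  OUT={b:+, c:-, d:+; rest ⊤}
  B3:  IN={b:+, c:-, d:+; rest ⊤}  OUT={a:-, b:+, c:-, d:-; rest ⊤}
  B4:  IN={a:-, b:+, c:-, d:-; rest ⊤}  OUT={a:-, b:+, c:-, d:-; rest ⊤}
  B5:  IN={a:-, b:+, c:-, d:-; rest ⊤}  OUT={a:-, b:+, c:-, d:-; rest ⊤}
  B6:  IN={a:-, b:+, c:-, d:-; rest ⊤}  OUT={b:+, c:-, d:-; rest ⊤}
  B7:  IN={b:+, c:-, d:-; rest ⊤}  OUT={b:+, c:-, d:-; rest ⊤}
  B8:  IN={b:+, c:-, d:-; rest ⊤}  OUT={b:+, c:-, d:-, e:-; rest ⊤}
  B9:  IN={b:+, c:-, d:-, e:-; rest ⊤}  OUT={b:+, c:-, e:-; rest ⊤}

Merge at B1: IN[B1] = OUT[B0] = {a: ⊤, b: ⊤, c: ⊤, d: +, e: ⊤, f: ⊤}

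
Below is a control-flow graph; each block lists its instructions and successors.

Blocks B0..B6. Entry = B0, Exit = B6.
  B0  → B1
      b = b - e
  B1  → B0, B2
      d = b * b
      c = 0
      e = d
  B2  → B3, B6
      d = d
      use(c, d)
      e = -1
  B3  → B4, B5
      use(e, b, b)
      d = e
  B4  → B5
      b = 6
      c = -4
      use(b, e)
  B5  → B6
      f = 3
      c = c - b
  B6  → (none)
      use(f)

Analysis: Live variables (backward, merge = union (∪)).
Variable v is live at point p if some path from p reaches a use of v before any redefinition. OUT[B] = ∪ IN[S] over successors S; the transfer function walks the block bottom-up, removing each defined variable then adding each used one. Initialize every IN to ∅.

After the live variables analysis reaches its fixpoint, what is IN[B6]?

Converged values:
  B0: | IN={b, e, f} | OUT={b, f}
  B1: | IN={b, f} | OUT={b, c, d, e, f}
  B2: | IN={b, c, d, f} | OUT={b, c, e, f}
  B3: | IN={b, c, e} | OUT={b, c, e}
  B4: | IN={e} | OUT={b, c}
  B5: | IN={b, c} | OUT={f}
  B6: | IN={f} | OUT={}

B6 is the boundary node: OUT[B6] = {}
Applying B6's transfer function to that OUT value gives IN[B6] (row B6 above).

Answer: {f}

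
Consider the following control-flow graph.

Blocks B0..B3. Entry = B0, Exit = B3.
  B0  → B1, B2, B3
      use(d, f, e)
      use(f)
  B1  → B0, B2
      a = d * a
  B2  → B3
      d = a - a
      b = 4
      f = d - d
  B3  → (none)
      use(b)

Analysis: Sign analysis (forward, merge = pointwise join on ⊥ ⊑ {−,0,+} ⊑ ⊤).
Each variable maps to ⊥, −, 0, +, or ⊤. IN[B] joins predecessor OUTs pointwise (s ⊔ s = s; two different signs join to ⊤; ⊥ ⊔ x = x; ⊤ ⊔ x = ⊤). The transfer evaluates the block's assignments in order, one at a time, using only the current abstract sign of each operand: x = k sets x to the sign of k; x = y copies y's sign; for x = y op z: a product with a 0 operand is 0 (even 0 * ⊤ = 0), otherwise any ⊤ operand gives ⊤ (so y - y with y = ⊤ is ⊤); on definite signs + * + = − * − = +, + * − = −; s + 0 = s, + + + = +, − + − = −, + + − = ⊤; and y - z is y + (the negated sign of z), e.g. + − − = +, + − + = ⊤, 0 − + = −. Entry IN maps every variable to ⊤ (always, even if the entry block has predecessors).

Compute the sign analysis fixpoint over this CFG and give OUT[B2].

Answer: {a: ⊤, b: +, c: ⊤, d: ⊤, e: ⊤, f: ⊤}

Trace:
Fixpoint table:
  B0:  IN=(all ⊤)  OUT=(all ⊤)
  B1:  IN=(all ⊤)  OUT=(all ⊤)
  B2:  IN=(all ⊤)  OUT={b:+; rest ⊤}
  B3:  IN=(all ⊤)  OUT=(all ⊤)

Merge at B2: IN[B2] = OUT[B0] ⊔ OUT[B1] = {a: ⊤, b: ⊤, c: ⊤, d: ⊤, e: ⊤, f: ⊤}
Applying B2's transfer function to that IN value gives OUT[B2] (row B2 above).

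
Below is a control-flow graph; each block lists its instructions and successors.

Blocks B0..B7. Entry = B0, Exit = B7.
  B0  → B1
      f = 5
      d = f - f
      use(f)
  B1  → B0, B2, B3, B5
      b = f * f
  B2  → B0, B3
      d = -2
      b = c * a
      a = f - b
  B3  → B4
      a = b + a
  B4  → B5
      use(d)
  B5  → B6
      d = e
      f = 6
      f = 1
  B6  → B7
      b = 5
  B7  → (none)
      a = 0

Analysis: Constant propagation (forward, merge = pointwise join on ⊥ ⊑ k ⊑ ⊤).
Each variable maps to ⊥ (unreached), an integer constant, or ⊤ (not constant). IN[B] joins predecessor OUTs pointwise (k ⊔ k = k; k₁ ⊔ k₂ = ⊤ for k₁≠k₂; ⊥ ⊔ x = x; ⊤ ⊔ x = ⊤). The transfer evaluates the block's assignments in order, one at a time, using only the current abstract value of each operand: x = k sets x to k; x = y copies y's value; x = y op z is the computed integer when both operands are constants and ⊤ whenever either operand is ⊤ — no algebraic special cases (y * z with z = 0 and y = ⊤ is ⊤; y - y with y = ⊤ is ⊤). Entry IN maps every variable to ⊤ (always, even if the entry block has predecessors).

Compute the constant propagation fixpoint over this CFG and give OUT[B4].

Answer: {a: ⊤, b: ⊤, c: ⊤, d: ⊤, e: ⊤, f: 5}

Working:
Converged values:
  B0:  IN=(all ⊤)  OUT={d:0, f:5; rest ⊤}
  B1:  IN={d:0, f:5; rest ⊤}  OUT={b:25, d:0, f:5; rest ⊤}
  B2:  IN={b:25, d:0, f:5; rest ⊤}  OUT={d:-2, f:5; rest ⊤}
  B3:  IN={f:5; rest ⊤}  OUT={f:5; rest ⊤}
  B4:  IN={f:5; rest ⊤}  OUT={f:5; rest ⊤}
  B5:  IN={f:5; rest ⊤}  OUT={f:1; rest ⊤}
  B6:  IN={f:1; rest ⊤}  OUT={b:5, f:1; rest ⊤}
  B7:  IN={b:5, f:1; rest ⊤}  OUT={a:0, b:5, f:1; rest ⊤}

Merge at B4: IN[B4] = OUT[B3] = {a: ⊤, b: ⊤, c: ⊤, d: ⊤, e: ⊤, f: 5}
Applying B4's transfer function to that IN value gives OUT[B4] (row B4 above).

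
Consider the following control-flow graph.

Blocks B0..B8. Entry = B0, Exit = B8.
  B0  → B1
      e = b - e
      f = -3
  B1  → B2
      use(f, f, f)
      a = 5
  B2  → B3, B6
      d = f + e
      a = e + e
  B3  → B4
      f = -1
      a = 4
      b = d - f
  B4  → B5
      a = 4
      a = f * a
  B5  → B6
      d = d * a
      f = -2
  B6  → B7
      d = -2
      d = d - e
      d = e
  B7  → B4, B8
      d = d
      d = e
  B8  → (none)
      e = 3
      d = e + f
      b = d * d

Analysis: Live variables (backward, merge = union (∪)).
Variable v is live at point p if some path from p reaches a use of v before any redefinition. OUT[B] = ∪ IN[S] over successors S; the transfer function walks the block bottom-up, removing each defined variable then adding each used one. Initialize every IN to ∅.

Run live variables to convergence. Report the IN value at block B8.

Answer: {f}

Derivation:
Fixpoint table:
  B0: | IN={b, e} | OUT={e, f}
  B1: | IN={e, f} | OUT={e, f}
  B2: | IN={e, f} | OUT={d, e, f}
  B3: | IN={d, e} | OUT={d, e, f}
  B4: | IN={d, e, f} | OUT={a, d, e}
  B5: | IN={a, d, e} | OUT={e, f}
  B6: | IN={e, f} | OUT={d, e, f}
  B7: | IN={d, e, f} | OUT={d, e, f}
  B8: | IN={f} | OUT={}

B8 is the boundary node: OUT[B8] = {}
Applying B8's transfer function to that OUT value gives IN[B8] (row B8 above).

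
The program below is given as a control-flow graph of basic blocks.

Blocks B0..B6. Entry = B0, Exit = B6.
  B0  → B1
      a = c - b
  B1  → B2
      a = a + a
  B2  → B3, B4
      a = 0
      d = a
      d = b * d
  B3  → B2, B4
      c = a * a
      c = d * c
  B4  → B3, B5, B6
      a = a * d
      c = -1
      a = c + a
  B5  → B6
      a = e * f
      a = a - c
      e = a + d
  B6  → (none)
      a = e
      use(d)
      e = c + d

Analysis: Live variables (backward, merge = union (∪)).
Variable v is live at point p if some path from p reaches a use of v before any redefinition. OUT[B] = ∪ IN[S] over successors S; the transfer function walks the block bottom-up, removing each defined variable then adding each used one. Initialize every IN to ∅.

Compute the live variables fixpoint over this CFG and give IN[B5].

Fixpoint table:
  B0:  IN={b, c, e, f}  OUT={a, b, e, f}
  B1:  IN={a, b, e, f}  OUT={b, e, f}
  B2:  IN={b, e, f}  OUT={a, b, d, e, f}
  B3:  IN={a, b, d, e, f}  OUT={a, b, d, e, f}
  B4:  IN={a, b, d, e, f}  OUT={a, b, c, d, e, f}
  B5:  IN={c, d, e, f}  OUT={c, d, e}
  B6:  IN={c, d, e}  OUT={}

Merge at B5: OUT[B5] = IN[B6] = {c, d, e}
Applying B5's transfer function to that OUT value gives IN[B5] (row B5 above).

Answer: {c, d, e, f}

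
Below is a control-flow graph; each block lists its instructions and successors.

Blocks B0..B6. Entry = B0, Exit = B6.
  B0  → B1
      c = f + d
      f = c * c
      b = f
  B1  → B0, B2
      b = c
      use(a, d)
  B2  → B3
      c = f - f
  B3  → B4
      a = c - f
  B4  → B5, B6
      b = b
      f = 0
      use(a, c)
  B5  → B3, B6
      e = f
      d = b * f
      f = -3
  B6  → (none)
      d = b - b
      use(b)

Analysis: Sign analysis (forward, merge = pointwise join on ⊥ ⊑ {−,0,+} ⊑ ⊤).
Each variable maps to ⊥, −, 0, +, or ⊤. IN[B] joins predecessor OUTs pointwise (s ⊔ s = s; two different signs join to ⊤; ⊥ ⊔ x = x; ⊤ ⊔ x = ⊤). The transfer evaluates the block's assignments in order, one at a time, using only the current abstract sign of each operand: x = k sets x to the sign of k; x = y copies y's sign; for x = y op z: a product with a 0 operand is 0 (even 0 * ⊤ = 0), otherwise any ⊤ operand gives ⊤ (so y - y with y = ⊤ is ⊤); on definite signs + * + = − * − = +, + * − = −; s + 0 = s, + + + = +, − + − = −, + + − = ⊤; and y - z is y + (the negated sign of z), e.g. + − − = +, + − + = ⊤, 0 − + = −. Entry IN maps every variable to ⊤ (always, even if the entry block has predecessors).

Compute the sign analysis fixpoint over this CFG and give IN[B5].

Per-block solution:
  B0:  IN=(all ⊤)  OUT=(all ⊤)
  B1:  IN=(all ⊤)  OUT=(all ⊤)
  B2:  IN=(all ⊤)  OUT=(all ⊤)
  B3:  IN=(all ⊤)  OUT=(all ⊤)
  B4:  IN=(all ⊤)  OUT={f:0; rest ⊤}
  B5:  IN={f:0; rest ⊤}  OUT={d:0, e:0, f:-; rest ⊤}
  B6:  IN=(all ⊤)  OUT=(all ⊤)

Merge at B5: IN[B5] = OUT[B4] = {a: ⊤, b: ⊤, c: ⊤, d: ⊤, e: ⊤, f: 0}

Answer: {a: ⊤, b: ⊤, c: ⊤, d: ⊤, e: ⊤, f: 0}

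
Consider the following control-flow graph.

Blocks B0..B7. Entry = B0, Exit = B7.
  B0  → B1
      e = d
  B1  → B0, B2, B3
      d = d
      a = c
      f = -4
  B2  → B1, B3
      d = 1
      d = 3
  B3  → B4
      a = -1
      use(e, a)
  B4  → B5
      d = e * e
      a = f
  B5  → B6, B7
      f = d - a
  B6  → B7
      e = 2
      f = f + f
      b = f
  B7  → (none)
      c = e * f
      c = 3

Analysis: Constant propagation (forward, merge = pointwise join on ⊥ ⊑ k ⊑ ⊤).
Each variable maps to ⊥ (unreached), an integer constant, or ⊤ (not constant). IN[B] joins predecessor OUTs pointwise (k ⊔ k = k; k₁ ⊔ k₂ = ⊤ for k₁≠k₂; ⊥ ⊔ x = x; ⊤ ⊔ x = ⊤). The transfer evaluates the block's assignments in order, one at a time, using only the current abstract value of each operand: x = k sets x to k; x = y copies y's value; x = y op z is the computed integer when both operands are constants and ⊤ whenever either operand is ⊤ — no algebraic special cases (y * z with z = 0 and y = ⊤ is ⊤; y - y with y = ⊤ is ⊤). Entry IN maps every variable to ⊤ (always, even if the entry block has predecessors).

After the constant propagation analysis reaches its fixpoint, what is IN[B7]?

Answer: {a: -4, b: ⊤, c: ⊤, d: ⊤, e: ⊤, f: ⊤}

Derivation:
Fixpoint table:
  B0:   IN=(all ⊤)   OUT=(all ⊤)
  B1:   IN=(all ⊤)   OUT={f:-4; rest ⊤}
  B2:   IN={f:-4; rest ⊤}   OUT={d:3, f:-4; rest ⊤}
  B3:   IN={f:-4; rest ⊤}   OUT={a:-1, f:-4; rest ⊤}
  B4:   IN={a:-1, f:-4; rest ⊤}   OUT={a:-4, f:-4; rest ⊤}
  B5:   IN={a:-4, f:-4; rest ⊤}   OUT={a:-4; rest ⊤}
  B6:   IN={a:-4; rest ⊤}   OUT={a:-4, e:2; rest ⊤}
  B7:   IN={a:-4; rest ⊤}   OUT={a:-4, c:3; rest ⊤}

Merge at B7: IN[B7] = OUT[B5] ⊔ OUT[B6] = {a: -4, b: ⊤, c: ⊤, d: ⊤, e: ⊤, f: ⊤}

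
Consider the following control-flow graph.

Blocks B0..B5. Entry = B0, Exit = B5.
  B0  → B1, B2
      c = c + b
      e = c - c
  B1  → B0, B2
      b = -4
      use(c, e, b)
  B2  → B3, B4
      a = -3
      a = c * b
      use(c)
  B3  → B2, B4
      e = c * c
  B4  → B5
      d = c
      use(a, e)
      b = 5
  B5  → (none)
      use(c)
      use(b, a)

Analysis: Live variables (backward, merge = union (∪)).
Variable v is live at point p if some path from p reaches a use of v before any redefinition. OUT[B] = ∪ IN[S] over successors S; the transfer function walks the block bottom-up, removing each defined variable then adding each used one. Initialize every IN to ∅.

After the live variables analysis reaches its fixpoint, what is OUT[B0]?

Per-block solution:
  B0:   IN={b, c}   OUT={b, c, e}
  B1:   IN={c, e}   OUT={b, c, e}
  B2:   IN={b, c, e}   OUT={a, b, c, e}
  B3:   IN={a, b, c}   OUT={a, b, c, e}
  B4:   IN={a, c, e}   OUT={a, b, c}
  B5:   IN={a, b, c}   OUT={}

Merge at B0: OUT[B0] = IN[B1] ⊔ IN[B2] = {b, c, e}

Answer: {b, c, e}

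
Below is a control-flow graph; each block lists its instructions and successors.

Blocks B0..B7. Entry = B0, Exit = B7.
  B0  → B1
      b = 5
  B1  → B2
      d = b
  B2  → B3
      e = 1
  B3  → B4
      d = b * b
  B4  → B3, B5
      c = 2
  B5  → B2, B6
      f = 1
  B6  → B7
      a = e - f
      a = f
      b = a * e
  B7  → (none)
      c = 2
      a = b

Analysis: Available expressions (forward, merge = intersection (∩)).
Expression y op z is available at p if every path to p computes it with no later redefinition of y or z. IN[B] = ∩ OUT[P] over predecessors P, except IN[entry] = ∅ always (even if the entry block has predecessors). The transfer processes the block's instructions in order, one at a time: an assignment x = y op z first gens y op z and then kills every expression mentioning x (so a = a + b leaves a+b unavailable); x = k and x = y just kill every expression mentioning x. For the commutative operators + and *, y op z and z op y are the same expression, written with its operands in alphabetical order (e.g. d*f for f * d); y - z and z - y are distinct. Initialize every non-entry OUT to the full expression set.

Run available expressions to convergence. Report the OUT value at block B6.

Per-block solution:
  B0: | IN={} | OUT={}
  B1: | IN={} | OUT={}
  B2: | IN={} | OUT={}
  B3: | IN={} | OUT={b*b}
  B4: | IN={b*b} | OUT={b*b}
  B5: | IN={b*b} | OUT={b*b}
  B6: | IN={b*b} | OUT={a*e, e-f}
  B7: | IN={a*e, e-f} | OUT={e-f}

Merge at B6: IN[B6] = OUT[B5] = {b*b}
Applying B6's transfer function to that IN value gives OUT[B6] (row B6 above).

Answer: {a*e, e-f}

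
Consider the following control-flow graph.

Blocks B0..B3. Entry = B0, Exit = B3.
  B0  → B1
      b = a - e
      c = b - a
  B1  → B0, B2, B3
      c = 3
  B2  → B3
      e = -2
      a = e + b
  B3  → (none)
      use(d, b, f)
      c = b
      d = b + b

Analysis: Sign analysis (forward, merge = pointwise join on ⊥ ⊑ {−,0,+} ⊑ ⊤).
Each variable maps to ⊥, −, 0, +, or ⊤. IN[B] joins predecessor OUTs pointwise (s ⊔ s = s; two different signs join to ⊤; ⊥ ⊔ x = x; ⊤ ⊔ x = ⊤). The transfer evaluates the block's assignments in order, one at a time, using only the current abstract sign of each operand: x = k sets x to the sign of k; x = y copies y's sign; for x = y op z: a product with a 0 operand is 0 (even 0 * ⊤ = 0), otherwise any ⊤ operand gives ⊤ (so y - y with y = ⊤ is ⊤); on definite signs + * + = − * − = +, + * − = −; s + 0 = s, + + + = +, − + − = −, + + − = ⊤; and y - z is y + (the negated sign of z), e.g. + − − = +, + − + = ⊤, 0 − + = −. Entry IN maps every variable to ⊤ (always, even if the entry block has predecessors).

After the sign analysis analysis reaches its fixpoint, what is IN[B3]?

Per-block solution:
  B0: | IN=(all ⊤) | OUT=(all ⊤)
  B1: | IN=(all ⊤) | OUT={c:+; rest ⊤}
  B2: | IN={c:+; rest ⊤} | OUT={c:+, e:-; rest ⊤}
  B3: | IN={c:+; rest ⊤} | OUT=(all ⊤)

Merge at B3: IN[B3] = OUT[B1] ⊔ OUT[B2] = {a: ⊤, b: ⊤, c: +, d: ⊤, e: ⊤, f: ⊤}

Answer: {a: ⊤, b: ⊤, c: +, d: ⊤, e: ⊤, f: ⊤}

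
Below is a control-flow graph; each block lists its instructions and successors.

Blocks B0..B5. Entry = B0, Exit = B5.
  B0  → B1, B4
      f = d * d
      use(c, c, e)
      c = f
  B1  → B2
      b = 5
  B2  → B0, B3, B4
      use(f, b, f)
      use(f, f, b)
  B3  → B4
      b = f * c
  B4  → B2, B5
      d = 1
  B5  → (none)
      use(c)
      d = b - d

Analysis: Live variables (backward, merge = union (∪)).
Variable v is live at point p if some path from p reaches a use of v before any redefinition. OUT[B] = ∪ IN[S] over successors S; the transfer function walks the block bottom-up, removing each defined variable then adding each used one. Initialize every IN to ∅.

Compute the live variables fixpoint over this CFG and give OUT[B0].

Fixpoint table:
  B0:  IN={b, c, d, e}  OUT={b, c, d, e, f}
  B1:  IN={c, d, e, f}  OUT={b, c, d, e, f}
  B2:  IN={b, c, d, e, f}  OUT={b, c, d, e, f}
  B3:  IN={c, e, f}  OUT={b, c, e, f}
  B4:  IN={b, c, e, f}  OUT={b, c, d, e, f}
  B5:  IN={b, c, d}  OUT={}

Merge at B0: OUT[B0] = IN[B1] ⊔ IN[B4] = {b, c, d, e, f}

Answer: {b, c, d, e, f}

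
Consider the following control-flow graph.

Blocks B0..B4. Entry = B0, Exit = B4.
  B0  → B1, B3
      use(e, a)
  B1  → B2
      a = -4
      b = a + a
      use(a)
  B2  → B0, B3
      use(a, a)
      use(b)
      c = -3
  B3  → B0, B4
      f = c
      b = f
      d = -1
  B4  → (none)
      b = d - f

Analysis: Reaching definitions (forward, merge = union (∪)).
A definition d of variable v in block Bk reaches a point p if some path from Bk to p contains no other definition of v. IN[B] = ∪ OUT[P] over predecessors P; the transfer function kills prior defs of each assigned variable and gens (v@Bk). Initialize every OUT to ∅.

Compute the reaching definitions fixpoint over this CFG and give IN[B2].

Fixpoint table:
  B0: | IN={a@B1, b@B1, b@B3, c@B2, d@B3, f@B3} | OUT={a@B1, b@B1, b@B3, c@B2, d@B3, f@B3}
  B1: | IN={a@B1, b@B1, b@B3, c@B2, d@B3, f@B3} | OUT={a@B1, b@B1, c@B2, d@B3, f@B3}
  B2: | IN={a@B1, b@B1, c@B2, d@B3, f@B3} | OUT={a@B1, b@B1, c@B2, d@B3, f@B3}
  B3: | IN={a@B1, b@B1, b@B3, c@B2, d@B3, f@B3} | OUT={a@B1, b@B3, c@B2, d@B3, f@B3}
  B4: | IN={a@B1, b@B3, c@B2, d@B3, f@B3} | OUT={a@B1, b@B4, c@B2, d@B3, f@B3}

Merge at B2: IN[B2] = OUT[B1] = {a@B1, b@B1, c@B2, d@B3, f@B3}

Answer: {a@B1, b@B1, c@B2, d@B3, f@B3}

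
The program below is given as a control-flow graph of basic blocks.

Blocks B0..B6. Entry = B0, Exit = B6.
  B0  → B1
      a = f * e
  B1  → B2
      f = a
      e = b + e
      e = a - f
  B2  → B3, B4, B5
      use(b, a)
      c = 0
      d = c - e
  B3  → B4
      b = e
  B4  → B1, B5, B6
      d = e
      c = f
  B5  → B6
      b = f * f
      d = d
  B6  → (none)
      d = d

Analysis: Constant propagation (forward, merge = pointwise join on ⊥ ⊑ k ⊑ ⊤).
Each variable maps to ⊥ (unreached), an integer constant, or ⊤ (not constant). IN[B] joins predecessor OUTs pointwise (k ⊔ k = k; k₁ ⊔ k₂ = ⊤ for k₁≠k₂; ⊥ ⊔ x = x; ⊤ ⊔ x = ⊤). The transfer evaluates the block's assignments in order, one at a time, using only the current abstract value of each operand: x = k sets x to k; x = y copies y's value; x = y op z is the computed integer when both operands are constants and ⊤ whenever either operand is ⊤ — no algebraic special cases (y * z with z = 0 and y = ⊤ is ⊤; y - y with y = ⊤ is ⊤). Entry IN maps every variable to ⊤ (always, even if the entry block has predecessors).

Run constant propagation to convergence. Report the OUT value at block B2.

Answer: {a: ⊤, b: ⊤, c: 0, d: ⊤, e: ⊤, f: ⊤}

Working:
Converged values:
  B0:  IN=(all ⊤)  OUT=(all ⊤)
  B1:  IN=(all ⊤)  OUT=(all ⊤)
  B2:  IN=(all ⊤)  OUT={c:0; rest ⊤}
  B3:  IN={c:0; rest ⊤}  OUT={c:0; rest ⊤}
  B4:  IN={c:0; rest ⊤}  OUT=(all ⊤)
  B5:  IN=(all ⊤)  OUT=(all ⊤)
  B6:  IN=(all ⊤)  OUT=(all ⊤)

Merge at B2: IN[B2] = OUT[B1] = {a: ⊤, b: ⊤, c: ⊤, d: ⊤, e: ⊤, f: ⊤}
Applying B2's transfer function to that IN value gives OUT[B2] (row B2 above).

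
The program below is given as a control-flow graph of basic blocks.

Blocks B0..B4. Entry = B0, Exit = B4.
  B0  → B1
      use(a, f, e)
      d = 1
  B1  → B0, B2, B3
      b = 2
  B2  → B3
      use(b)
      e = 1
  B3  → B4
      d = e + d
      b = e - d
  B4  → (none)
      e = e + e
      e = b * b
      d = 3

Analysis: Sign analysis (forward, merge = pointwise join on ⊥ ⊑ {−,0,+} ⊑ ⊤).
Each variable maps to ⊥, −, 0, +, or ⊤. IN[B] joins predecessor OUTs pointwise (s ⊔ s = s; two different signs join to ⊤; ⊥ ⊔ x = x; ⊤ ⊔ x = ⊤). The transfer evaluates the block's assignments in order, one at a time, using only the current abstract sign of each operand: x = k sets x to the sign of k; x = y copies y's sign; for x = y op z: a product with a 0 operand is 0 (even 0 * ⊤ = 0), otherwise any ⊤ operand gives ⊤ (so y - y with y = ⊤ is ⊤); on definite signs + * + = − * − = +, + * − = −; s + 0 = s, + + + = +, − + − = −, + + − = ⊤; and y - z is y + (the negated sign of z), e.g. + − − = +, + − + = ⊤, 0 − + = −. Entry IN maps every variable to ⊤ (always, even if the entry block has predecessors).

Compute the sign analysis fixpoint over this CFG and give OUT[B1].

Answer: {a: ⊤, b: +, c: ⊤, d: +, e: ⊤, f: ⊤}

Trace:
Fixpoint table:
  B0: | IN=(all ⊤) | OUT={d:+; rest ⊤}
  B1: | IN={d:+; rest ⊤} | OUT={b:+, d:+; rest ⊤}
  B2: | IN={b:+, d:+; rest ⊤} | OUT={b:+, d:+, e:+; rest ⊤}
  B3: | IN={b:+, d:+; rest ⊤} | OUT=(all ⊤)
  B4: | IN=(all ⊤) | OUT={d:+; rest ⊤}

Merge at B1: IN[B1] = OUT[B0] = {a: ⊤, b: ⊤, c: ⊤, d: +, e: ⊤, f: ⊤}
Applying B1's transfer function to that IN value gives OUT[B1] (row B1 above).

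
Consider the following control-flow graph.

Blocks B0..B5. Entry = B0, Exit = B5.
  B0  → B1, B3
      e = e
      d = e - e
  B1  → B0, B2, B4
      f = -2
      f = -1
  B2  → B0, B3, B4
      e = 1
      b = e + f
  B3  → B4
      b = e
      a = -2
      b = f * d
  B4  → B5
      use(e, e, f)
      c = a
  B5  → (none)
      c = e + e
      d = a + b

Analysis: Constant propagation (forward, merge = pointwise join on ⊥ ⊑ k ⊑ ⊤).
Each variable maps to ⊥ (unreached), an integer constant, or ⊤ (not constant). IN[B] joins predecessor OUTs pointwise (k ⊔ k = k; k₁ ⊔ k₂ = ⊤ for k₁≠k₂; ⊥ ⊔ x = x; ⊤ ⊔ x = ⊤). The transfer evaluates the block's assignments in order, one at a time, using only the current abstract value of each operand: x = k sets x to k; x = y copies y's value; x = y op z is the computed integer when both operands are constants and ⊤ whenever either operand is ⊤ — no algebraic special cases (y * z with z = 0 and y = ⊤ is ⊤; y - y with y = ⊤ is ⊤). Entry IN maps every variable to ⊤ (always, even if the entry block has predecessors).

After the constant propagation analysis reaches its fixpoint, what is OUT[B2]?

Answer: {a: ⊤, b: 0, c: ⊤, d: ⊤, e: 1, f: -1}

Working:
Converged values:
  B0:   IN=(all ⊤)   OUT=(all ⊤)
  B1:   IN=(all ⊤)   OUT={f:-1; rest ⊤}
  B2:   IN={f:-1; rest ⊤}   OUT={b:0, e:1, f:-1; rest ⊤}
  B3:   IN=(all ⊤)   OUT={a:-2; rest ⊤}
  B4:   IN=(all ⊤)   OUT=(all ⊤)
  B5:   IN=(all ⊤)   OUT=(all ⊤)

Merge at B2: IN[B2] = OUT[B1] = {a: ⊤, b: ⊤, c: ⊤, d: ⊤, e: ⊤, f: -1}
Applying B2's transfer function to that IN value gives OUT[B2] (row B2 above).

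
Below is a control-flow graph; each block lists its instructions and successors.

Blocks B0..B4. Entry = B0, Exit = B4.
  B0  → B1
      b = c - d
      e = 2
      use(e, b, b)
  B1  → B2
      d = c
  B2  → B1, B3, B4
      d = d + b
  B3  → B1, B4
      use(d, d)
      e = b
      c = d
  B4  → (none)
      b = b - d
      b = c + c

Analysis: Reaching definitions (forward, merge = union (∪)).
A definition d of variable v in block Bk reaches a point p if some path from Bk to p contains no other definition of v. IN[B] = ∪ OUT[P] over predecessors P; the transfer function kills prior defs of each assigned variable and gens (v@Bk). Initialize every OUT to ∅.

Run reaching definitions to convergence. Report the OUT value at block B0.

Converged values:
  B0:   IN={}   OUT={b@B0, e@B0}
  B1:   IN={b@B0, c@B3, d@B2, e@B0, e@B3}   OUT={b@B0, c@B3, d@B1, e@B0, e@B3}
  B2:   IN={b@B0, c@B3, d@B1, e@B0, e@B3}   OUT={b@B0, c@B3, d@B2, e@B0, e@B3}
  B3:   IN={b@B0, c@B3, d@B2, e@B0, e@B3}   OUT={b@B0, c@B3, d@B2, e@B3}
  B4:   IN={b@B0, c@B3, d@B2, e@B0, e@B3}   OUT={b@B4, c@B3, d@B2, e@B0, e@B3}

B0 is the boundary node: IN[B0] = {}
Applying B0's transfer function to that IN value gives OUT[B0] (row B0 above).

Answer: {b@B0, e@B0}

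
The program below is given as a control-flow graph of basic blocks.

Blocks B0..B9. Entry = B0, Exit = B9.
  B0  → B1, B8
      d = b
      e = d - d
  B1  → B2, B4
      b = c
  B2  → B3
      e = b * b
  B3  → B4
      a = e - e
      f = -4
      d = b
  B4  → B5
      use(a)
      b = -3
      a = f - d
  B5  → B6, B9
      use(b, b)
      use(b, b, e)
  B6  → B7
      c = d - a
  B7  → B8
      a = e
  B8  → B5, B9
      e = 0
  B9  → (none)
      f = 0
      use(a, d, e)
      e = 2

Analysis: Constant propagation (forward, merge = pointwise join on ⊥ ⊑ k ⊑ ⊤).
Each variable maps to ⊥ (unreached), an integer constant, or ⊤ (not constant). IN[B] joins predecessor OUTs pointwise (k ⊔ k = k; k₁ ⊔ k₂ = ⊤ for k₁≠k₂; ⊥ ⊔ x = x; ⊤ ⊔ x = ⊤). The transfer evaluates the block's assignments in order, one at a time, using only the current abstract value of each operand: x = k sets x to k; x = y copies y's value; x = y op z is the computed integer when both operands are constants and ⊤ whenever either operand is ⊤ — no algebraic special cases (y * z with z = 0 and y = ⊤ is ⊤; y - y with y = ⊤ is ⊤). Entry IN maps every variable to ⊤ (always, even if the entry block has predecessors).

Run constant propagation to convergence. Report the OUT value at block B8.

Answer: {a: ⊤, b: ⊤, c: ⊤, d: ⊤, e: 0, f: ⊤}

Working:
Converged values:
  B0:   IN=(all ⊤)   OUT=(all ⊤)
  B1:   IN=(all ⊤)   OUT=(all ⊤)
  B2:   IN=(all ⊤)   OUT=(all ⊤)
  B3:   IN=(all ⊤)   OUT={f:-4; rest ⊤}
  B4:   IN=(all ⊤)   OUT={b:-3; rest ⊤}
  B5:   IN=(all ⊤)   OUT=(all ⊤)
  B6:   IN=(all ⊤)   OUT=(all ⊤)
  B7:   IN=(all ⊤)   OUT=(all ⊤)
  B8:   IN=(all ⊤)   OUT={e:0; rest ⊤}
  B9:   IN=(all ⊤)   OUT={e:2, f:0; rest ⊤}

Merge at B8: IN[B8] = OUT[B0] ⊔ OUT[B7] = {a: ⊤, b: ⊤, c: ⊤, d: ⊤, e: ⊤, f: ⊤}
Applying B8's transfer function to that IN value gives OUT[B8] (row B8 above).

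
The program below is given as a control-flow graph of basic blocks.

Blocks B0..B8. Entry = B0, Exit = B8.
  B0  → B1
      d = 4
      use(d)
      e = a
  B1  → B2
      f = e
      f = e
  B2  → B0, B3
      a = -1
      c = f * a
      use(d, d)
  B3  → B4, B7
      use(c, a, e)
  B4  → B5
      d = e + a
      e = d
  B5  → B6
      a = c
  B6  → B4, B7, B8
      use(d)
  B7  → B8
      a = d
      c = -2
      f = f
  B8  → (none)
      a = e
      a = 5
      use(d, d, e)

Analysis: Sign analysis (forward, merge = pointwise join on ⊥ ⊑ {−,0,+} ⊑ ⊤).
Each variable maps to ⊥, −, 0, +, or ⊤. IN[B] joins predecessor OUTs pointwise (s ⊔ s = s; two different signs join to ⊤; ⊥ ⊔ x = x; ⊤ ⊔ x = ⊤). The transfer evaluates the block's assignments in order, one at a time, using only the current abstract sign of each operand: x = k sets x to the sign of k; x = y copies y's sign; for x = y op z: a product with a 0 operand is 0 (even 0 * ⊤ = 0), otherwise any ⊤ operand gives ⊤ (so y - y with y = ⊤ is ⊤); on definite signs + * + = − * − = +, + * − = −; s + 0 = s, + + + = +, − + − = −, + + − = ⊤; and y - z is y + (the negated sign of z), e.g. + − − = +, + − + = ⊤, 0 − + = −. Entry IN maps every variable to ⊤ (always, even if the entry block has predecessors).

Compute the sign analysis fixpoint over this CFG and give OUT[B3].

Answer: {a: -, b: ⊤, c: ⊤, d: +, e: ⊤, f: ⊤}

Trace:
Per-block solution:
  B0:  IN=(all ⊤)  OUT={d:+; rest ⊤}
  B1:  IN={d:+; rest ⊤}  OUT={d:+; rest ⊤}
  B2:  IN={d:+; rest ⊤}  OUT={a:-, d:+; rest ⊤}
  B3:  IN={a:-, d:+; rest ⊤}  OUT={a:-, d:+; rest ⊤}
  B4:  IN=(all ⊤)  OUT=(all ⊤)
  B5:  IN=(all ⊤)  OUT=(all ⊤)
  B6:  IN=(all ⊤)  OUT=(all ⊤)
  B7:  IN=(all ⊤)  OUT={c:-; rest ⊤}
  B8:  IN=(all ⊤)  OUT={a:+; rest ⊤}

Merge at B3: IN[B3] = OUT[B2] = {a: -, b: ⊤, c: ⊤, d: +, e: ⊤, f: ⊤}
Applying B3's transfer function to that IN value gives OUT[B3] (row B3 above).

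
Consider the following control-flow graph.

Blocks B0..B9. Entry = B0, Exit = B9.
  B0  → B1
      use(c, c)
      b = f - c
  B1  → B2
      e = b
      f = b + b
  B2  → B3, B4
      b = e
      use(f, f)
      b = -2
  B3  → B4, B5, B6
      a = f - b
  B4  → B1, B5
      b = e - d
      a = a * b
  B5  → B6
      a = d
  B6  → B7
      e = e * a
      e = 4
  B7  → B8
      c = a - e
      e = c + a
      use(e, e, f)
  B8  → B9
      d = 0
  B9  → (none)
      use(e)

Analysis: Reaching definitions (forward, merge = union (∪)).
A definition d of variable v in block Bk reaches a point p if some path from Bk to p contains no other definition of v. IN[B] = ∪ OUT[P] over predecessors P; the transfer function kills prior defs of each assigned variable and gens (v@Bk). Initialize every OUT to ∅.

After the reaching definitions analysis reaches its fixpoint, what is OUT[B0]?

Answer: {b@B0}

Trace:
Converged values:
  B0:   IN={}   OUT={b@B0}
  B1:   IN={a@B4, b@B0, b@B4, e@B1, f@B1}   OUT={a@B4, b@B0, b@B4, e@B1, f@B1}
  B2:   IN={a@B4, b@B0, b@B4, e@B1, f@B1}   OUT={a@B4, b@B2, e@B1, f@B1}
  B3:   IN={a@B4, b@B2, e@B1, f@B1}   OUT={a@B3, b@B2, e@B1, f@B1}
  B4:   IN={a@B3, a@B4, b@B2, e@B1, f@B1}   OUT={a@B4, b@B4, e@B1, f@B1}
  B5:   IN={a@B3, a@B4, b@B2, b@B4, e@B1, f@B1}   OUT={a@B5, b@B2, b@B4, e@B1, f@B1}
  B6:   IN={a@B3, a@B5, b@B2, b@B4, e@B1, f@B1}   OUT={a@B3, a@B5, b@B2, b@B4, e@B6, f@B1}
  B7:   IN={a@B3, a@B5, b@B2, b@B4, e@B6, f@B1}   OUT={a@B3, a@B5, b@B2, b@B4, c@B7, e@B7, f@B1}
  B8:   IN={a@B3, a@B5, b@B2, b@B4, c@B7, e@B7, f@B1}   OUT={a@B3, a@B5, b@B2, b@B4, c@B7, d@B8, e@B7, f@B1}
  B9:   IN={a@B3, a@B5, b@B2, b@B4, c@B7, d@B8, e@B7, f@B1}   OUT={a@B3, a@B5, b@B2, b@B4, c@B7, d@B8, e@B7, f@B1}

B0 is the boundary node: IN[B0] = {}
Applying B0's transfer function to that IN value gives OUT[B0] (row B0 above).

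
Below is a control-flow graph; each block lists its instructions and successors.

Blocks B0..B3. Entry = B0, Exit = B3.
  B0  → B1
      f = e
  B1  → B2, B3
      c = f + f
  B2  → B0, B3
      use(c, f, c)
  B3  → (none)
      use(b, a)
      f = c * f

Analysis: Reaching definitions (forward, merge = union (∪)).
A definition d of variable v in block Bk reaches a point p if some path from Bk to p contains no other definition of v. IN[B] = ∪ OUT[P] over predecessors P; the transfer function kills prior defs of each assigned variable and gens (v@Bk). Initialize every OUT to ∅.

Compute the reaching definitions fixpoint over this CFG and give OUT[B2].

Answer: {c@B1, f@B0}

Working:
Per-block solution:
  B0: | IN={c@B1, f@B0} | OUT={c@B1, f@B0}
  B1: | IN={c@B1, f@B0} | OUT={c@B1, f@B0}
  B2: | IN={c@B1, f@B0} | OUT={c@B1, f@B0}
  B3: | IN={c@B1, f@B0} | OUT={c@B1, f@B3}

Merge at B2: IN[B2] = OUT[B1] = {c@B1, f@B0}
Applying B2's transfer function to that IN value gives OUT[B2] (row B2 above).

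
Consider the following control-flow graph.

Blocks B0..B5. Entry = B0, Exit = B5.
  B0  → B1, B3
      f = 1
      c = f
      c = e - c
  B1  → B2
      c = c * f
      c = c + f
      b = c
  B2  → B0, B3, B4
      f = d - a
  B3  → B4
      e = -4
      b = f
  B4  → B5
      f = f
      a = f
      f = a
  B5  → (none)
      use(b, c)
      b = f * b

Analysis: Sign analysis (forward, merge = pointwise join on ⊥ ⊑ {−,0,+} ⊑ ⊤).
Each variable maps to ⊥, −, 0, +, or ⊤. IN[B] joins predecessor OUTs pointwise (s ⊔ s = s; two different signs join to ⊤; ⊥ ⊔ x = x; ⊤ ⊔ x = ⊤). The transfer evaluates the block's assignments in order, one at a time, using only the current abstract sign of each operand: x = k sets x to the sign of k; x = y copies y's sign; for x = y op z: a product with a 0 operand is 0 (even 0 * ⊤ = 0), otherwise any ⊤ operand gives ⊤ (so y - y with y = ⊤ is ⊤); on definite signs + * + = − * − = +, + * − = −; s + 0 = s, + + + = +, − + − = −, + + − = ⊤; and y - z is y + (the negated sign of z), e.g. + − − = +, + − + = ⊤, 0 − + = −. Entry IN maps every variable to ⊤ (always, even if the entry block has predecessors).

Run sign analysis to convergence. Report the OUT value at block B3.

Fixpoint table:
  B0: | IN=(all ⊤) | OUT={f:+; rest ⊤}
  B1: | IN={f:+; rest ⊤} | OUT={f:+; rest ⊤}
  B2: | IN={f:+; rest ⊤} | OUT=(all ⊤)
  B3: | IN=(all ⊤) | OUT={e:-; rest ⊤}
  B4: | IN=(all ⊤) | OUT=(all ⊤)
  B5: | IN=(all ⊤) | OUT=(all ⊤)

Merge at B3: IN[B3] = OUT[B0] ⊔ OUT[B2] = {a: ⊤, b: ⊤, c: ⊤, d: ⊤, e: ⊤, f: ⊤}
Applying B3's transfer function to that IN value gives OUT[B3] (row B3 above).

Answer: {a: ⊤, b: ⊤, c: ⊤, d: ⊤, e: -, f: ⊤}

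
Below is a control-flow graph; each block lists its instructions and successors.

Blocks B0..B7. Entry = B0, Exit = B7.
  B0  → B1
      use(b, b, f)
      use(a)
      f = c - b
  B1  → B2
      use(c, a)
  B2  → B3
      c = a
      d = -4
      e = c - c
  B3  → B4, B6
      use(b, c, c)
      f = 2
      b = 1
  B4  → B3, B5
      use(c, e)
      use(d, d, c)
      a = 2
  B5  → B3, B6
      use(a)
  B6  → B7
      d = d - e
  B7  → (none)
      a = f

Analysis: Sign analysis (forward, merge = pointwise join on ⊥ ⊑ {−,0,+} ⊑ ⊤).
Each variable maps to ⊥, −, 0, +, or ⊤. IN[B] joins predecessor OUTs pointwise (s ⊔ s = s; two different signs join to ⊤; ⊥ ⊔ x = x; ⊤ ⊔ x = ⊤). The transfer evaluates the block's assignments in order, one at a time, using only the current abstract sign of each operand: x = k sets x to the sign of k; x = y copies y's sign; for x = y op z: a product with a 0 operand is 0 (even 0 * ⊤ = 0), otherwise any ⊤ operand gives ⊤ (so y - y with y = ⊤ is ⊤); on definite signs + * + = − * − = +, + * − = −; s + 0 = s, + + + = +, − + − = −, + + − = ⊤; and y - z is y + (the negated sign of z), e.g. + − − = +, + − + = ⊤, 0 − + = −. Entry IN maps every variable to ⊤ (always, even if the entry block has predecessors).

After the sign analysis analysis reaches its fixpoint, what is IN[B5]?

Fixpoint table:
  B0:  IN=(all ⊤)  OUT=(all ⊤)
  B1:  IN=(all ⊤)  OUT=(all ⊤)
  B2:  IN=(all ⊤)  OUT={d:-; rest ⊤}
  B3:  IN={d:-; rest ⊤}  OUT={b:+, d:-, f:+; rest ⊤}
  B4:  IN={b:+, d:-, f:+; rest ⊤}  OUT={a:+, b:+, d:-, f:+; rest ⊤}
  B5:  IN={a:+, b:+, d:-, f:+; rest ⊤}  OUT={a:+, b:+, d:-, f:+; rest ⊤}
  B6:  IN={b:+, d:-, f:+; rest ⊤}  OUT={b:+, f:+; rest ⊤}
  B7:  IN={b:+, f:+; rest ⊤}  OUT={a:+, b:+, f:+; rest ⊤}

Merge at B5: IN[B5] = OUT[B4] = {a: +, b: +, c: ⊤, d: -, e: ⊤, f: +}

Answer: {a: +, b: +, c: ⊤, d: -, e: ⊤, f: +}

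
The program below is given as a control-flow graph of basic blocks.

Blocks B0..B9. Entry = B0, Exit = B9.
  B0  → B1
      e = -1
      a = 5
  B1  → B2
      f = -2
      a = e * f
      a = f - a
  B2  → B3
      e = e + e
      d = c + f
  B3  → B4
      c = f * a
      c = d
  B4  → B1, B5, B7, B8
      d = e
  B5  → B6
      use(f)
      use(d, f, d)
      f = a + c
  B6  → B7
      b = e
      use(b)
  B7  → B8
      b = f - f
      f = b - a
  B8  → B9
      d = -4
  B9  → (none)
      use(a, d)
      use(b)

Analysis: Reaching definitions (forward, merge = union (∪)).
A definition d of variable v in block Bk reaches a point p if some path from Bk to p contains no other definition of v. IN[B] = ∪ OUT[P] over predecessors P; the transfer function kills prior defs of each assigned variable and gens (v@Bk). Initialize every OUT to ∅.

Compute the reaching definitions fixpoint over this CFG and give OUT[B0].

Answer: {a@B0, e@B0}

Working:
Per-block solution:
  B0: | IN={} | OUT={a@B0, e@B0}
  B1: | IN={a@B0, a@B1, c@B3, d@B4, e@B0, e@B2, f@B1} | OUT={a@B1, c@B3, d@B4, e@B0, e@B2, f@B1}
  B2: | IN={a@B1, c@B3, d@B4, e@B0, e@B2, f@B1} | OUT={a@B1, c@B3, d@B2, e@B2, f@B1}
  B3: | IN={a@B1, c@B3, d@B2, e@B2, f@B1} | OUT={a@B1, c@B3, d@B2, e@B2, f@B1}
  B4: | IN={a@B1, c@B3, d@B2, e@B2, f@B1} | OUT={a@B1, c@B3, d@B4, e@B2, f@B1}
  B5: | IN={a@B1, c@B3, d@B4, e@B2, f@B1} | OUT={a@B1, c@B3, d@B4, e@B2, f@B5}
  B6: | IN={a@B1, c@B3, d@B4, e@B2, f@B5} | OUT={a@B1, b@B6, c@B3, d@B4, e@B2, f@B5}
  B7: | IN={a@B1, b@B6, c@B3, d@B4, e@B2, f@B1, f@B5} | OUT={a@B1, b@B7, c@B3, d@B4, e@B2, f@B7}
  B8: | IN={a@B1, b@B7, c@B3, d@B4, e@B2, f@B1, f@B7} | OUT={a@B1, b@B7, c@B3, d@B8, e@B2, f@B1, f@B7}
  B9: | IN={a@B1, b@B7, c@B3, d@B8, e@B2, f@B1, f@B7} | OUT={a@B1, b@B7, c@B3, d@B8, e@B2, f@B1, f@B7}

B0 is the boundary node: IN[B0] = {}
Applying B0's transfer function to that IN value gives OUT[B0] (row B0 above).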